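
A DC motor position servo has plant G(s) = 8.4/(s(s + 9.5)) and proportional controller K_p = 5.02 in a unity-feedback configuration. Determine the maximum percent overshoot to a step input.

3.44%

From 1 + K_pG(s) = 0: s² + 9.5s + 42.17 = 0 ⇒ ω_n = 6.494, ζ = 0.7315.
%OS = 100·exp(−πζ/√(1−ζ²)) = 100·exp(−π·0.7315/√0.4649) = 3.44%.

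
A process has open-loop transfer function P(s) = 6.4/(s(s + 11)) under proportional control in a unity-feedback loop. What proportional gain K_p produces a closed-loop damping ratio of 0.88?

Closed-loop characteristic equation: s² + 11s + K_p·6.4 = 0.
So ω_n = √(6.4K_p) and 2ζω_n = 11, giving ζ = 11/(2√(6.4K_p)).
Setting ζ = 0.88: √(6.4K_p) = 11/(2·0.88) = 6.25, so K_p = 39.06/6.4 = 6.1.

K_p = 6.1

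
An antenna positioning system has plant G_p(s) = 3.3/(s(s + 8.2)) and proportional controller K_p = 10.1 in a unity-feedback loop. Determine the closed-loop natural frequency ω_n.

The closed-loop denominator is s(s+8.2) + 10.1·3.3 = s² + 8.2s + 33.33.
Matching s² + 2ζω_n s + ω_n²: ω_n = √33.33 = 5.773 rad/s and 2ζω_n = 8.2, so ζ = 8.2/(2·5.773) = 0.71.

ω_n = 5.77 rad/s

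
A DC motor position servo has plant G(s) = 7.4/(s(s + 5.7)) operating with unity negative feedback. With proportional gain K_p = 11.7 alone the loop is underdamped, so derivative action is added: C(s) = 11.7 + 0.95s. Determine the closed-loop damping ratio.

ζ = 0.684

Forward path: (11.7 + 0.95s)·7.4/(s(s+5.7)). The closed-loop characteristic equation is s² + (5.7 + 7.4·0.95)s + 7.4·11.7 = 0.
That is s² + 12.73s + 86.58 = 0, so ω_n = 9.305 rad/s and ζ = 12.73/(2·9.305) = 0.6841.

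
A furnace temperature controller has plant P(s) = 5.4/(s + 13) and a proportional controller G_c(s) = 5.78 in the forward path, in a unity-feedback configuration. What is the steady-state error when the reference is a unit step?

The loop is type 0. Static position error constant K_pos = G_c(0)·P(0) = 5.78·0.4154 = 2.401.
Steady-state error to a unit step: e_ss = 1/(1+K_pos) = 1/3.401 = 0.294.

0.294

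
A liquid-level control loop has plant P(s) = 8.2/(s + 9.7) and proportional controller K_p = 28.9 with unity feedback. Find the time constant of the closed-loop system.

τ = 0.00405 s

Closed-loop transfer function: T(s) = K_p·P(s)/(1 + K_p·P(s)) = 237/(s + 9.7 + 237) = 237/(s + 246.7).
Time constant τ = 1/246.7 = 0.00405 s.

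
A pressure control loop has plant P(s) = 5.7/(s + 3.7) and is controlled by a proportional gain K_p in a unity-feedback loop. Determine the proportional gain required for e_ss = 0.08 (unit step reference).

The loop is type 0, so e_ss(step) = 1/(1 + K_pos) with K_pos = K_p·P(0).
P(0) = 1.541. Require 1/(1 + K_p·1.541) = 0.08, so 1 + 1.541·K_p = 12.5.
K_p = (12.5 − 1)/1.541 = 7.46.

K_p = 7.46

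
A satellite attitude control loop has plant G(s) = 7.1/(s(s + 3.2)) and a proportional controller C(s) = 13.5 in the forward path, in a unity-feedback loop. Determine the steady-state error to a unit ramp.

The loop has one pole at the origin (type 1). Velocity error constant K_v = lim_{s→0} s·C(s)G(s) = 13.5·7.1/3.2 = 29.95.
Steady-state error to a unit ramp: e_ss = 1/K_v = 0.0334.

0.0334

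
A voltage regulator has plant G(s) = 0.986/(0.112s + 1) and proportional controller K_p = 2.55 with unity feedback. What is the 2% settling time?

T_s ≈ 0.127 s

Closed loop: T(s) = K_p·G/(1+K_p·G) = 2.514/(0.112s + 1 + 2.514), with pole at s = −(1 + 2.514)/0.112 = −31.38.
τ = 1/31.38 = 0.03187 s, so 2% settling time ≈ 4τ = 0.127 s.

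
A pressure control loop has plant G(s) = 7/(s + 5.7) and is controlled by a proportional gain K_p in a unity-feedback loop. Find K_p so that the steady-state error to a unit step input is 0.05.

The loop is type 0, so e_ss(step) = 1/(1 + K_pos) with K_pos = K_p·G(0).
G(0) = 1.228. Require 1/(1 + K_p·1.228) = 0.05, so 1 + 1.228·K_p = 20.
K_p = (20 − 1)/1.228 = 15.5.

K_p = 15.5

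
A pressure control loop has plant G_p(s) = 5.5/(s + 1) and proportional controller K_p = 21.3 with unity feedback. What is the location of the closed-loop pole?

Closed-loop transfer function: T(s) = K_p·G_p(s)/(1 + K_p·G_p(s)) = 117.2/(s + 1 + 117.2) = 117.2/(s + 118.2).
The closed-loop pole is at s = −118.2.

s = -118.2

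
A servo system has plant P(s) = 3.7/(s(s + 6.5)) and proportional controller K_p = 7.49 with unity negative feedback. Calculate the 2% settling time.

Closed-loop characteristic equation: s² + 6.5s + 27.71 = 0, so ω_n = 5.264 rad/s and ζ = 6.5/(2·5.264) = 0.6174.
2% settling time T_s ≈ 4/(ζω_n) = 4/3.25 = 1.23 s.

T_s ≈ 1.23 s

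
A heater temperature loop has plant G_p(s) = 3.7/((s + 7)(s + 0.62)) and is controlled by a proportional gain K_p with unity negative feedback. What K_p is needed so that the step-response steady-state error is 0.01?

K_p = 116

Steady-state error for a unit step on this type-0 loop is 1/(1 + K_p·G_p(0)).
G_p(0) = 0.8525. Require 1/(1 + K_p·0.8525) = 0.01, so 1 + 0.8525·K_p = 100.
K_p = (100 − 1)/0.8525 = 116.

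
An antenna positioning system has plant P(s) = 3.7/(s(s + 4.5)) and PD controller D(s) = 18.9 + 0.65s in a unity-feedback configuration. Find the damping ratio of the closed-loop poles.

Forward path: (18.9 + 0.65s)·3.7/(s(s+4.5)). The closed-loop characteristic equation is s² + (4.5 + 3.7·0.65)s + 3.7·18.9 = 0.
That is s² + 6.905s + 69.93 = 0, so ω_n = 8.362 rad/s and ζ = 6.905/(2·8.362) = 0.4129.

ζ = 0.413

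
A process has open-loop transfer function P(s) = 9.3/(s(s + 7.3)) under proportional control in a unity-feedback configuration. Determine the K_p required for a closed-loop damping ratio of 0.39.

K_p = 9.42

Closed-loop characteristic equation: s² + 7.3s + K_p·9.3 = 0.
So ω_n = √(9.3K_p) and 2ζω_n = 7.3, giving ζ = 7.3/(2√(9.3K_p)).
Setting ζ = 0.39: √(9.3K_p) = 7.3/(2·0.39) = 9.359, so K_p = 87.59/9.3 = 9.42.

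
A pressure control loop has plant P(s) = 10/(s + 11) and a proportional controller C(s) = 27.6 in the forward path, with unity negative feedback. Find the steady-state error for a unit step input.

The loop is type 0. Static position error constant K_pos = C(0)·P(0) = 27.6·0.9091 = 25.09.
Steady-state error to a unit step: e_ss = 1/(1+K_pos) = 1/26.09 = 0.0383.

0.0383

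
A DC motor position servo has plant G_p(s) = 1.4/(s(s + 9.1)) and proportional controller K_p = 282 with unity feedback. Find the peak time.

The closed-loop denominator s² + 9.1s + 394.8 gives ω_n = √394.8 = 19.87 and ζ = 9.1/(2ω_n) = 0.229.
Damped frequency ω_d = ω_n√(1−ζ²) = 19.34 rad/s, so peak time T_p = π/ω_d = 0.162 s.

T_p = 0.162 s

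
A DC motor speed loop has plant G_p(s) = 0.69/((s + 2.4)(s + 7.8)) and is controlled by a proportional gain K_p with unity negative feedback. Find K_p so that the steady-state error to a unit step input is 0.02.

K_p = 1330

Steady-state error for a unit step on this type-0 loop is 1/(1 + K_p·G_p(0)).
G_p(0) = 0.03686. Require 1/(1 + K_p·0.03686) = 0.02, so 1 + 0.03686·K_p = 50.
K_p = (50 − 1)/0.03686 = 1330.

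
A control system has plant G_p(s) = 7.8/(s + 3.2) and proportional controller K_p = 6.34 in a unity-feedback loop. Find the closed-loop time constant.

τ = 0.019 s

Closed-loop transfer function: T(s) = K_p·G_p(s)/(1 + K_p·G_p(s)) = 49.45/(s + 3.2 + 49.45) = 49.45/(s + 52.65).
Time constant τ = 1/52.65 = 0.019 s.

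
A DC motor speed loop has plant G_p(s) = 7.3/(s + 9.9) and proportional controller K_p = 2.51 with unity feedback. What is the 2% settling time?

T_s ≈ 0.142 s

Closed-loop transfer function: T(s) = K_p·G_p(s)/(1 + K_p·G_p(s)) = 18.32/(s + 9.9 + 18.32) = 18.32/(s + 28.22).
Time constant τ = 1/28.22 = 0.03543 s, so the 2% settling time is about 4τ = 0.142 s.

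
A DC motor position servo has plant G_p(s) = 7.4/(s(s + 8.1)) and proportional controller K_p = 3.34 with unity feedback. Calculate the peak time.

Closed-loop characteristic equation: s² + 8.1s + 24.72 = 0, so ω_n = 4.972 rad/s and ζ = 8.1/(2·4.972) = 0.8146.
Damped frequency ω_d = ω_n√(1−ζ²) = 2.883 rad/s, so peak time T_p = π/ω_d = 1.09 s.

T_p = 1.09 s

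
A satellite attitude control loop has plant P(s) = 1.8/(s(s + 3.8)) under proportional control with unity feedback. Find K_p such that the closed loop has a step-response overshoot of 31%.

From %OS = 100·exp(−πζ/√(1−ζ²)) = 31%, ζ = −ln(0.31)/√(π²+ln²(0.31)) = 0.3493.
Characteristic equation s² + 3.8s + 1.8K_p = 0 gives ζ = 3.8/(2√(1.8K_p)).
Setting ζ = 0.3493: √(1.8K_p) = 3.8/(2·0.3493) = 5.439, so K_p = 29.59/1.8 = 16.4.

K_p = 16.4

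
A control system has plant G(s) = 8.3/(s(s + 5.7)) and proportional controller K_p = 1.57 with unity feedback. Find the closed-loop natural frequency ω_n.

ω_n = 3.61 rad/s

With unity feedback the closed-loop characteristic equation is s² + 5.7s + 1.57·8.3 = s² + 5.7s + 13.03 = 0.
So ω_n² = 13.03 ⇒ ω_n = 3.61 rad/s, and ζ = 5.7/(2ω_n) = 0.79.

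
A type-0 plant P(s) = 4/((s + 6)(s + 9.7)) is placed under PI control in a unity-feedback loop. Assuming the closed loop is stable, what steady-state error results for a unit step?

The PI controller's integrator makes the forward path type 1, so e_ss to a step is zero.

0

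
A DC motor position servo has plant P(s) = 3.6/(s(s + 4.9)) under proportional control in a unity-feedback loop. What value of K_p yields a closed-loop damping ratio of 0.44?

K_p = 8.61

Closed-loop characteristic equation: s² + 4.9s + K_p·3.6 = 0.
So ω_n = √(3.6K_p) and 2ζω_n = 4.9, giving ζ = 4.9/(2√(3.6K_p)).
Setting ζ = 0.44: √(3.6K_p) = 4.9/(2·0.44) = 5.568, so K_p = 31/3.6 = 8.61.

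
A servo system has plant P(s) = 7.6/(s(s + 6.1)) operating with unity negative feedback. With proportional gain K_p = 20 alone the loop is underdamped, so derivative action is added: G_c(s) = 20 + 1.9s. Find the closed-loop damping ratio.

ζ = 0.833

Forward path: (20 + 1.9s)·7.6/(s(s+6.1)). The closed-loop characteristic equation is s² + (6.1 + 7.6·1.9)s + 7.6·20 = 0.
That is s² + 20.54s + 152 = 0, so ω_n = 12.33 rad/s and ζ = 20.54/(2·12.33) = 0.833.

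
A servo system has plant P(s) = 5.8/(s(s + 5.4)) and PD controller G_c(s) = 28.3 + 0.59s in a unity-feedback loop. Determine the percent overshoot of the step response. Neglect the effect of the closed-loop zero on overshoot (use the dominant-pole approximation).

Forward path: (28.3 + 0.59s)·5.8/(s(s+5.4)). The closed-loop characteristic equation is s² + (5.4 + 5.8·0.59)s + 5.8·28.3 = 0.
That is s² + 8.822s + 164.1 = 0, so ω_n = 12.81 rad/s and ζ = 8.822/(2·12.81) = 0.3443.
%OS = 100·exp(−πζ/√(1−ζ²)) = 31.6%.

31.6%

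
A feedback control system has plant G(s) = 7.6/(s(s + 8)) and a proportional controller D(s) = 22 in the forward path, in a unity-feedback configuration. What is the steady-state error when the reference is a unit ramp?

The loop has one pole at the origin (type 1). Velocity error constant K_v = lim_{s→0} s·D(s)G(s) = 22·7.6/8 = 20.9.
Steady-state error to a unit ramp: e_ss = 1/K_v = 0.0478.

0.0478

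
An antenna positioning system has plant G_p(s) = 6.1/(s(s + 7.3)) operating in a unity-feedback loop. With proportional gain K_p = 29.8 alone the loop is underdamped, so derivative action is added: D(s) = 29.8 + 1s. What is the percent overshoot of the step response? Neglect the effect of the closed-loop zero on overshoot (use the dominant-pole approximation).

Forward path: (29.8 + 1s)·6.1/(s(s+7.3)). The closed-loop characteristic equation is s² + (7.3 + 6.1·1)s + 6.1·29.8 = 0.
That is s² + 13.4s + 181.8 = 0, so ω_n = 13.48 rad/s and ζ = 13.4/(2·13.48) = 0.4969.
%OS = 100·exp(−πζ/√(1−ζ²)) = 16.5%.

16.5%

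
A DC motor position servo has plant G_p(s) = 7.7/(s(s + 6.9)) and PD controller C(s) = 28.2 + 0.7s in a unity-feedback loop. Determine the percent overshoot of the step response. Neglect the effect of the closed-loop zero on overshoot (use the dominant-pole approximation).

Forward path: (28.2 + 0.7s)·7.7/(s(s+6.9)). The closed-loop characteristic equation is s² + (6.9 + 7.7·0.7)s + 7.7·28.2 = 0.
That is s² + 12.29s + 217.1 = 0, so ω_n = 14.74 rad/s and ζ = 12.29/(2·14.74) = 0.417.
%OS = 100·exp(−πζ/√(1−ζ²)) = 23.7%.

23.7%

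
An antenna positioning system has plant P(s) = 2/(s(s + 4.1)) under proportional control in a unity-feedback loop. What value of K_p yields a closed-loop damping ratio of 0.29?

K_p = 25

Closed-loop characteristic equation: s² + 4.1s + K_p·2 = 0.
So ω_n = √(2K_p) and 2ζω_n = 4.1, giving ζ = 4.1/(2√(2K_p)).
Setting ζ = 0.29: √(2K_p) = 4.1/(2·0.29) = 7.069, so K_p = 49.97/2 = 25.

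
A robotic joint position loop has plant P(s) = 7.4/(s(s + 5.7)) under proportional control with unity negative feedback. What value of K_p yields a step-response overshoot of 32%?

K_p = 9.44

From %OS = 100·exp(−πζ/√(1−ζ²)) = 32%, ζ = −ln(0.32)/√(π²+ln²(0.32)) = 0.341.
Characteristic equation s² + 5.7s + 7.4K_p = 0 gives ζ = 5.7/(2√(7.4K_p)).
Setting ζ = 0.341: √(7.4K_p) = 5.7/(2·0.341) = 8.359, so K_p = 69.87/7.4 = 9.44.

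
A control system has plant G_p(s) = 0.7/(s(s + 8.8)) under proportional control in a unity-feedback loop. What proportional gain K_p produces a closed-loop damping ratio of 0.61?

Closed-loop characteristic equation: s² + 8.8s + K_p·0.7 = 0.
So ω_n = √(0.7K_p) and 2ζω_n = 8.8, giving ζ = 8.8/(2√(0.7K_p)).
Setting ζ = 0.61: √(0.7K_p) = 8.8/(2·0.61) = 7.213, so K_p = 52.03/0.7 = 74.3.

K_p = 74.3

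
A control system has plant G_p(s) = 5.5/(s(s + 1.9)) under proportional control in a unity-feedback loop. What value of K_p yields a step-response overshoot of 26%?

K_p = 1.06

From %OS = 100·exp(−πζ/√(1−ζ²)) = 26%, ζ = −ln(0.26)/√(π²+ln²(0.26)) = 0.3941.
Characteristic equation s² + 1.9s + 5.5K_p = 0 gives ζ = 1.9/(2√(5.5K_p)).
Setting ζ = 0.3941: √(5.5K_p) = 1.9/(2·0.3941) = 2.411, so K_p = 5.811/5.5 = 1.06.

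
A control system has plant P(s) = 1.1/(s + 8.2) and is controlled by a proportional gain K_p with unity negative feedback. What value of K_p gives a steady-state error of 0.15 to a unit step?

K_p = 42.2

For a type-0 loop with proportional control, e_ss = 1/(1 + K_p·P(0)).
P(0) = 0.1341. Require 1/(1 + K_p·0.1341) = 0.15, so 1 + 0.1341·K_p = 6.667.
K_p = (6.667 − 1)/0.1341 = 42.2.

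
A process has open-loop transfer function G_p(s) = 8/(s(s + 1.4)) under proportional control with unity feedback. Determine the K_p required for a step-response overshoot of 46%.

K_p = 1.06

From %OS = 100·exp(−πζ/√(1−ζ²)) = 46%, ζ = −ln(0.46)/√(π²+ln²(0.46)) = 0.24.
Characteristic equation s² + 1.4s + 8K_p = 0 gives ζ = 1.4/(2√(8K_p)).
Setting ζ = 0.24: √(8K_p) = 1.4/(2·0.24) = 2.917, so K_p = 8.51/8 = 1.06.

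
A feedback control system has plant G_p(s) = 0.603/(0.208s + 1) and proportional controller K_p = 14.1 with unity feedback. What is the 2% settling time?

Closed loop: T(s) = K_p·G_p/(1+K_p·G_p) = 8.502/(0.208s + 1 + 8.502), with pole at s = −(1 + 8.502)/0.208 = −45.68.
τ = 1/45.68 = 0.02189 s, so 2% settling time ≈ 4τ = 0.0876 s.

T_s ≈ 0.0876 s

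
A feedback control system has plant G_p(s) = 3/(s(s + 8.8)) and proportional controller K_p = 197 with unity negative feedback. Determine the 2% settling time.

Closed-loop characteristic equation: s² + 8.8s + 591 = 0, so ω_n = 24.31 rad/s and ζ = 8.8/(2·24.31) = 0.181.
2% settling time T_s ≈ 4/(ζω_n) = 4/4.4 = 0.909 s.

T_s ≈ 0.909 s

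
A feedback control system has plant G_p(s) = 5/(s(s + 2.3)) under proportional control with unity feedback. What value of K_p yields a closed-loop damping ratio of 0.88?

Closed-loop characteristic equation: s² + 2.3s + K_p·5 = 0.
So ω_n = √(5K_p) and 2ζω_n = 2.3, giving ζ = 2.3/(2√(5K_p)).
Setting ζ = 0.88: √(5K_p) = 2.3/(2·0.88) = 1.307, so K_p = 1.708/5 = 0.342.

K_p = 0.342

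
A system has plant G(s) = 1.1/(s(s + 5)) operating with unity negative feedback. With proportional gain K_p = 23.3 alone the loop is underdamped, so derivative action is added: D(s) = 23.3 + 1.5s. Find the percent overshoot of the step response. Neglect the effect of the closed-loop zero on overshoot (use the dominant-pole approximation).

Forward path: (23.3 + 1.5s)·1.1/(s(s+5)). The closed-loop characteristic equation is s² + (5 + 1.1·1.5)s + 1.1·23.3 = 0.
That is s² + 6.65s + 25.63 = 0, so ω_n = 5.063 rad/s and ζ = 6.65/(2·5.063) = 0.6568.
%OS = 100·exp(−πζ/√(1−ζ²)) = 6.48%.

6.48%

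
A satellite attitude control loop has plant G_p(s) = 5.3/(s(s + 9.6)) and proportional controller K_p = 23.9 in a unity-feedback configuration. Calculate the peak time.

T_p = 0.309 s

The closed-loop denominator s² + 9.6s + 126.7 gives ω_n = √126.7 = 11.25 and ζ = 9.6/(2ω_n) = 0.4265.
Damped frequency ω_d = ω_n√(1−ζ²) = 10.18 rad/s, so peak time T_p = π/ω_d = 0.309 s.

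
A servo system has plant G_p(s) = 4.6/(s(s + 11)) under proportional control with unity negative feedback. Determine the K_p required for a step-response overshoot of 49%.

K_p = 134

From %OS = 100·exp(−πζ/√(1−ζ²)) = 49%, ζ = −ln(0.49)/√(π²+ln²(0.49)) = 0.2214.
Characteristic equation s² + 11s + 4.6K_p = 0 gives ζ = 11/(2√(4.6K_p)).
Setting ζ = 0.2214: √(4.6K_p) = 11/(2·0.2214) = 24.84, so K_p = 617/4.6 = 134.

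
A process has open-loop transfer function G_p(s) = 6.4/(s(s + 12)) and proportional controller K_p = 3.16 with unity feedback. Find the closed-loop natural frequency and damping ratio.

The closed-loop denominator is s(s+12) + 3.16·6.4 = s² + 12s + 20.22.
Matching s² + 2ζω_n s + ω_n²: ω_n = √20.22 = 4.497 rad/s and 2ζω_n = 12, so ζ = 12/(2·4.497) = 1.33.

ω_n = 4.5 rad/s, ζ = 1.33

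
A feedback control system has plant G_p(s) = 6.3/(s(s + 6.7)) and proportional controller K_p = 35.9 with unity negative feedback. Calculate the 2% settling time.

T_s ≈ 1.19 s

The closed-loop denominator s² + 6.7s + 226.2 gives ω_n = √226.2 = 15.04 and ζ = 6.7/(2ω_n) = 0.2228.
2% settling time T_s ≈ 4/(ζω_n) = 4/3.35 = 1.19 s.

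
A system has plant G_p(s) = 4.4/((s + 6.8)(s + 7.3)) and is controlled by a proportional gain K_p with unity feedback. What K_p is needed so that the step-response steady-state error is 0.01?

K_p = 1120

For a type-0 loop with proportional control, e_ss = 1/(1 + K_p·G_p(0)).
G_p(0) = 0.08864. Require 1/(1 + K_p·0.08864) = 0.01, so 1 + 0.08864·K_p = 100.
K_p = (100 − 1)/0.08864 = 1120.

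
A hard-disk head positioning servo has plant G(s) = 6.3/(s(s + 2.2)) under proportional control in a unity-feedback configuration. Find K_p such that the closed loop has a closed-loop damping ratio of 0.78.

K_p = 0.316

Closed-loop characteristic equation: s² + 2.2s + K_p·6.3 = 0.
So ω_n = √(6.3K_p) and 2ζω_n = 2.2, giving ζ = 2.2/(2√(6.3K_p)).
Setting ζ = 0.78: √(6.3K_p) = 2.2/(2·0.78) = 1.41, so K_p = 1.989/6.3 = 0.316.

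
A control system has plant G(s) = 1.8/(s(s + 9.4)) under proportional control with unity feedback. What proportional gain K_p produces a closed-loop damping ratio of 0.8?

Closed-loop characteristic equation: s² + 9.4s + K_p·1.8 = 0.
So ω_n = √(1.8K_p) and 2ζω_n = 9.4, giving ζ = 9.4/(2√(1.8K_p)).
Setting ζ = 0.8: √(1.8K_p) = 9.4/(2·0.8) = 5.875, so K_p = 34.52/1.8 = 19.2.

K_p = 19.2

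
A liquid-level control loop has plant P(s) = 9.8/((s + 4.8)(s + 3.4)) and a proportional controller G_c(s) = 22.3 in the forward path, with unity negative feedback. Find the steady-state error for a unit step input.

The loop is type 0. Static position error constant K_pos = G_c(0)·P(0) = 22.3·0.6005 = 13.39.
Steady-state error to a unit step: e_ss = 1/(1+K_pos) = 1/14.39 = 0.0695.

0.0695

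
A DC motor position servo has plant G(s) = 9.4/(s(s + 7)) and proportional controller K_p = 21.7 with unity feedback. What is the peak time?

T_p = 0.227 s

From 1 + K_pG(s) = 0: s² + 7s + 204 = 0 ⇒ ω_n = 14.28, ζ = 0.2451.
Damped frequency ω_d = ω_n√(1−ζ²) = 13.85 rad/s, so peak time T_p = π/ω_d = 0.227 s.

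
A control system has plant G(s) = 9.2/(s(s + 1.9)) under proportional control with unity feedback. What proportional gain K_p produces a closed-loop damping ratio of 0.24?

K_p = 1.7

Closed-loop characteristic equation: s² + 1.9s + K_p·9.2 = 0.
So ω_n = √(9.2K_p) and 2ζω_n = 1.9, giving ζ = 1.9/(2√(9.2K_p)).
Setting ζ = 0.24: √(9.2K_p) = 1.9/(2·0.24) = 3.958, so K_p = 15.67/9.2 = 1.7.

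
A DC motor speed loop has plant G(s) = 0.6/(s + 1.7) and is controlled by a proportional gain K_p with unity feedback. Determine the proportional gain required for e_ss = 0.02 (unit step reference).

For a type-0 loop with proportional control, e_ss = 1/(1 + K_p·G(0)).
G(0) = 0.3529. Require 1/(1 + K_p·0.3529) = 0.02, so 1 + 0.3529·K_p = 50.
K_p = (50 − 1)/0.3529 = 139.

K_p = 139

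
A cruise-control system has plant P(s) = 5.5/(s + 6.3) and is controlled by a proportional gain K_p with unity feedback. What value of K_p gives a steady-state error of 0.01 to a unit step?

The loop is type 0, so e_ss(step) = 1/(1 + K_pos) with K_pos = K_p·P(0).
P(0) = 0.873. Require 1/(1 + K_p·0.873) = 0.01, so 1 + 0.873·K_p = 100.
K_p = (100 − 1)/0.873 = 113.

K_p = 113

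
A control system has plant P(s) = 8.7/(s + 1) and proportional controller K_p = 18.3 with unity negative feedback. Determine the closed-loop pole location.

s = -160.2

Closed-loop transfer function: T(s) = K_p·P(s)/(1 + K_p·P(s)) = 159.2/(s + 1 + 159.2) = 159.2/(s + 160.2).
The closed-loop pole is at s = −160.2.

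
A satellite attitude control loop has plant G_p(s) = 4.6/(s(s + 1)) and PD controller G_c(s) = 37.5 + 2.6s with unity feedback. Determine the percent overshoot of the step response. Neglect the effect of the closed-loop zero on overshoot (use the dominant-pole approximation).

16.8%

Forward path: (37.5 + 2.6s)·4.6/(s(s+1)). The closed-loop characteristic equation is s² + (1 + 4.6·2.6)s + 4.6·37.5 = 0.
That is s² + 12.96s + 172.5 = 0, so ω_n = 13.13 rad/s and ζ = 12.96/(2·13.13) = 0.4934.
%OS = 100·exp(−πζ/√(1−ζ²)) = 16.8%.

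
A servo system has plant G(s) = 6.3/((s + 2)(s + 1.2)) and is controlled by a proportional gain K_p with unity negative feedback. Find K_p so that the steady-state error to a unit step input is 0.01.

The loop is type 0, so e_ss(step) = 1/(1 + K_pos) with K_pos = K_p·G(0).
G(0) = 2.625. Require 1/(1 + K_p·2.625) = 0.01, so 1 + 2.625·K_p = 100.
K_p = (100 − 1)/2.625 = 37.7.

K_p = 37.7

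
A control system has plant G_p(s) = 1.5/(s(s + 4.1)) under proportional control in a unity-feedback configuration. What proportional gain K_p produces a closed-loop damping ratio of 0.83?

K_p = 4.07

Closed-loop characteristic equation: s² + 4.1s + K_p·1.5 = 0.
So ω_n = √(1.5K_p) and 2ζω_n = 4.1, giving ζ = 4.1/(2√(1.5K_p)).
Setting ζ = 0.83: √(1.5K_p) = 4.1/(2·0.83) = 2.47, so K_p = 6.1/1.5 = 4.07.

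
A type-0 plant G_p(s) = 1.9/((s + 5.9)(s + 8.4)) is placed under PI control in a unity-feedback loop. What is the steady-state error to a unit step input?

The PI controller's integrator makes the forward path type 1, so e_ss to a step is zero.

0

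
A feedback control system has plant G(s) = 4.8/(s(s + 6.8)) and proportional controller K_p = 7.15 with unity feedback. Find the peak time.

T_p = 0.659 s

The closed-loop denominator s² + 6.8s + 34.32 gives ω_n = √34.32 = 5.858 and ζ = 6.8/(2ω_n) = 0.5804.
Damped frequency ω_d = ω_n√(1−ζ²) = 4.771 rad/s, so peak time T_p = π/ω_d = 0.659 s.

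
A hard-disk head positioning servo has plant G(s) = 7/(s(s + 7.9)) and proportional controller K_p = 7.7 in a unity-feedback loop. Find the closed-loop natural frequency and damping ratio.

1 + K_p·G(s) = 0 gives s² + 7.9s + 53.9 = 0.
Matching s² + 2ζω_n s + ω_n²: ω_n = √53.9 = 7.342 rad/s and 2ζω_n = 7.9, so ζ = 7.9/(2·7.342) = 0.538.

ω_n = 7.34 rad/s, ζ = 0.538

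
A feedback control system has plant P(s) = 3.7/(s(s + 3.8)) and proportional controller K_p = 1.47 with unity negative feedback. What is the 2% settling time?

T_s ≈ 2.11 s

From 1 + K_pP(s) = 0: s² + 3.8s + 5.439 = 0 ⇒ ω_n = 2.332, ζ = 0.8147.
2% settling time T_s ≈ 4/(ζω_n) = 4/1.9 = 2.11 s.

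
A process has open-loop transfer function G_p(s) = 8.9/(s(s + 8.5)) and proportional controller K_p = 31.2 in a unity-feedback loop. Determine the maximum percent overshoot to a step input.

43.7%

Closed-loop characteristic equation: s² + 8.5s + 277.7 = 0, so ω_n = 16.66 rad/s and ζ = 8.5/(2·16.66) = 0.255.
%OS = 100·exp(−πζ/√(1−ζ²)) = 100·exp(−π·0.255/√0.935) = 43.7%.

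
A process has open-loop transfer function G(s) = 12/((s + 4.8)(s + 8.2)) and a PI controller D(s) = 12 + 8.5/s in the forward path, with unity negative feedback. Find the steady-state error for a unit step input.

0

The open loop D(s)G(s) has a pole at the origin (type 1), so the static position error constant is infinite and e_ss = 1/(1+∞) = 0.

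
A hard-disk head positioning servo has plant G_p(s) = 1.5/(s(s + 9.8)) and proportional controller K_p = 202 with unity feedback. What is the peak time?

T_p = 0.188 s

The closed-loop denominator s² + 9.8s + 303 gives ω_n = √303 = 17.41 and ζ = 9.8/(2ω_n) = 0.2815.
Damped frequency ω_d = ω_n√(1−ζ²) = 16.7 rad/s, so peak time T_p = π/ω_d = 0.188 s.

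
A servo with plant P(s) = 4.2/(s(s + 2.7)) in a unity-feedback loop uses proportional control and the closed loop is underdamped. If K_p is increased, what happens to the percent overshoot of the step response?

Characteristic equation s² + 2.7s + K_p·4.2 = 0: raising K_p raises ω_n while 2ζω_n = 2.7 is fixed, so ζ falls and overshoot grows.

increase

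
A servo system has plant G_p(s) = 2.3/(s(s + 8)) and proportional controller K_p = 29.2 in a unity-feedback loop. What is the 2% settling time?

The closed-loop denominator s² + 8s + 67.16 gives ω_n = √67.16 = 8.195 and ζ = 8/(2ω_n) = 0.4881.
2% settling time T_s ≈ 4/(ζω_n) = 4/4 = 1 s.

T_s ≈ 1 s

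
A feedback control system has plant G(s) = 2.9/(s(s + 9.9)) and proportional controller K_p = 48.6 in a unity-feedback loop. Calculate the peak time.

T_p = 0.291 s

From 1 + K_pG(s) = 0: s² + 9.9s + 140.9 = 0 ⇒ ω_n = 11.87, ζ = 0.417.
Damped frequency ω_d = ω_n√(1−ζ²) = 10.79 rad/s, so peak time T_p = π/ω_d = 0.291 s.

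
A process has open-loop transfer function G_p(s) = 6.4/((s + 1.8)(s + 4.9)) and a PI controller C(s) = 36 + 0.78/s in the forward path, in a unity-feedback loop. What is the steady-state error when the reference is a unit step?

The open loop C(s)G_p(s) has a pole at the origin (type 1), so the static position error constant is infinite and e_ss = 1/(1+∞) = 0.

0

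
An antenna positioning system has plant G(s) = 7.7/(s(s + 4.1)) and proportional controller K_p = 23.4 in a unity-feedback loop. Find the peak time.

T_p = 0.237 s

From 1 + K_pG(s) = 0: s² + 4.1s + 180.2 = 0 ⇒ ω_n = 13.42, ζ = 0.1527.
Damped frequency ω_d = ω_n√(1−ζ²) = 13.27 rad/s, so peak time T_p = π/ω_d = 0.237 s.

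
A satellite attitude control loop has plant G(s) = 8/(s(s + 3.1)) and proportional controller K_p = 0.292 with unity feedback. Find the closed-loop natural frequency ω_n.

ω_n = 1.53 rad/s

With unity feedback the closed-loop characteristic equation is s² + 3.1s + 0.292·8 = s² + 3.1s + 2.336 = 0.
So ω_n² = 2.336 ⇒ ω_n = 1.528 rad/s, and ζ = 3.1/(2ω_n) = 1.01.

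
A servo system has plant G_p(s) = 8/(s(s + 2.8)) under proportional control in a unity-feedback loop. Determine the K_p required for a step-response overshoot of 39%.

K_p = 2.97

From %OS = 100·exp(−πζ/√(1−ζ²)) = 39%, ζ = −ln(0.39)/√(π²+ln²(0.39)) = 0.2871.
Characteristic equation s² + 2.8s + 8K_p = 0 gives ζ = 2.8/(2√(8K_p)).
Setting ζ = 0.2871: √(8K_p) = 2.8/(2·0.2871) = 4.876, so K_p = 23.78/8 = 2.97.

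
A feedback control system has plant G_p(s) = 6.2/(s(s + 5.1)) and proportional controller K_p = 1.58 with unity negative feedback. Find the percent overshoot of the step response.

Closed-loop characteristic equation: s² + 5.1s + 9.796 = 0, so ω_n = 3.13 rad/s and ζ = 5.1/(2·3.13) = 0.8147.
%OS = 100·exp(−πζ/√(1−ζ²)) = 100·exp(−π·0.8147/√0.3362) = 1.21%.

1.21%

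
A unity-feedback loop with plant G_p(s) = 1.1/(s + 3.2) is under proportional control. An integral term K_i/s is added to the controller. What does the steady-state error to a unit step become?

Adding integral action puts a pole at s = 0 in the forward path, raising the system type to 1; a type-1 loop has zero steady-state error to a step.

0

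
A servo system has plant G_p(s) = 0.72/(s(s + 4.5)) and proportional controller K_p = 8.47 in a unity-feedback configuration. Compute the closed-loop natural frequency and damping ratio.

1 + K_p·G_p(s) = 0 gives s² + 4.5s + 6.098 = 0.
So ω_n² = 6.098 ⇒ ω_n = 2.469 rad/s, and ζ = 4.5/(2ω_n) = 0.911.

ω_n = 2.47 rad/s, ζ = 0.911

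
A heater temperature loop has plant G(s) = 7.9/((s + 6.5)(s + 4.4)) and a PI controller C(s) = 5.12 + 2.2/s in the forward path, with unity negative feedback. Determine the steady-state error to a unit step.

0

The open loop C(s)G(s) has a pole at the origin (type 1), so the static position error constant is infinite and e_ss = 1/(1+∞) = 0.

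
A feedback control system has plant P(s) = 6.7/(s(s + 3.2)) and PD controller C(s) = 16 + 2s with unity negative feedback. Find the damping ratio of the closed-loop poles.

ζ = 0.802

Forward path: (16 + 2s)·6.7/(s(s+3.2)). The closed-loop characteristic equation is s² + (3.2 + 6.7·2)s + 6.7·16 = 0.
That is s² + 16.6s + 107.2 = 0, so ω_n = 10.35 rad/s and ζ = 16.6/(2·10.35) = 0.8016.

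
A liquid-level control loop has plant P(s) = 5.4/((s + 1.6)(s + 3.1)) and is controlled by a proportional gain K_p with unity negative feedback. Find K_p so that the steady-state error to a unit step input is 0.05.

Steady-state error for a unit step on this type-0 loop is 1/(1 + K_p·P(0)).
P(0) = 1.089. Require 1/(1 + K_p·1.089) = 0.05, so 1 + 1.089·K_p = 20.
K_p = (20 − 1)/1.089 = 17.5.

K_p = 17.5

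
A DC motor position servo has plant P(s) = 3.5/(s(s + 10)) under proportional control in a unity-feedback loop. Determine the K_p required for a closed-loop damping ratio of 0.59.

Closed-loop characteristic equation: s² + 10s + K_p·3.5 = 0.
So ω_n = √(3.5K_p) and 2ζω_n = 10, giving ζ = 10/(2√(3.5K_p)).
Setting ζ = 0.59: √(3.5K_p) = 10/(2·0.59) = 8.475, so K_p = 71.82/3.5 = 20.5.

K_p = 20.5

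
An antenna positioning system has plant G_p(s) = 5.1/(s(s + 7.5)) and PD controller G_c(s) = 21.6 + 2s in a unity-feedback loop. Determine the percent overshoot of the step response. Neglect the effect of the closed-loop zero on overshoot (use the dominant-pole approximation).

0.724%

Forward path: (21.6 + 2s)·5.1/(s(s+7.5)). The closed-loop characteristic equation is s² + (7.5 + 5.1·2)s + 5.1·21.6 = 0.
That is s² + 17.7s + 110.2 = 0, so ω_n = 10.5 rad/s and ζ = 17.7/(2·10.5) = 0.8432.
%OS = 100·exp(−πζ/√(1−ζ²)) = 0.724%.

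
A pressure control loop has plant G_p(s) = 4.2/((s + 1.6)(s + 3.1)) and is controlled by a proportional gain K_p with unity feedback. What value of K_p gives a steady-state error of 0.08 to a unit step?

K_p = 13.6

For a type-0 loop with proportional control, e_ss = 1/(1 + K_p·G_p(0)).
G_p(0) = 0.8468. Require 1/(1 + K_p·0.8468) = 0.08, so 1 + 0.8468·K_p = 12.5.
K_p = (12.5 − 1)/0.8468 = 13.6.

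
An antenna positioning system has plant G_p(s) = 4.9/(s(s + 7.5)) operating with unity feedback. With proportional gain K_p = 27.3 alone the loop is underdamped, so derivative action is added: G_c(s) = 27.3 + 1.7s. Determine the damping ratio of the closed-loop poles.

Forward path: (27.3 + 1.7s)·4.9/(s(s+7.5)). The closed-loop characteristic equation is s² + (7.5 + 4.9·1.7)s + 4.9·27.3 = 0.
That is s² + 15.83s + 133.8 = 0, so ω_n = 11.57 rad/s and ζ = 15.83/(2·11.57) = 0.6843.

ζ = 0.684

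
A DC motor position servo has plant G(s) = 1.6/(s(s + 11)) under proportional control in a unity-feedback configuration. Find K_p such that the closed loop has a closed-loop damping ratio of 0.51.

Closed-loop characteristic equation: s² + 11s + K_p·1.6 = 0.
So ω_n = √(1.6K_p) and 2ζω_n = 11, giving ζ = 11/(2√(1.6K_p)).
Setting ζ = 0.51: √(1.6K_p) = 11/(2·0.51) = 10.78, so K_p = 116.3/1.6 = 72.7.

K_p = 72.7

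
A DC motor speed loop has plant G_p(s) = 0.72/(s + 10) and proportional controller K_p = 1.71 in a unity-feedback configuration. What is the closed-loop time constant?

τ = 0.089 s

Closed-loop transfer function: T(s) = K_p·G_p(s)/(1 + K_p·G_p(s)) = 1.231/(s + 10 + 1.231) = 1.231/(s + 11.23).
Time constant τ = 1/11.23 = 0.089 s.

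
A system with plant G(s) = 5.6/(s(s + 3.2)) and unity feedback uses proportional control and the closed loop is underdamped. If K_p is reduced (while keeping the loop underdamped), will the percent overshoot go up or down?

decrease

ζ = 3.2/(2√(5.6K_p)) rises as K_p falls; higher damping means less overshoot.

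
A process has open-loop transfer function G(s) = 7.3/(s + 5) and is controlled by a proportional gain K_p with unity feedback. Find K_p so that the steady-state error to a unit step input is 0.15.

K_p = 3.88

For a type-0 loop with proportional control, e_ss = 1/(1 + K_p·G(0)).
G(0) = 1.46. Require 1/(1 + K_p·1.46) = 0.15, so 1 + 1.46·K_p = 6.667.
K_p = (6.667 − 1)/1.46 = 3.88.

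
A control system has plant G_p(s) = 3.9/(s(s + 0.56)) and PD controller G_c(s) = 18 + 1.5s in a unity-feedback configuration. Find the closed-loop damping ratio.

Forward path: (18 + 1.5s)·3.9/(s(s+0.56)). The closed-loop characteristic equation is s² + (0.56 + 3.9·1.5)s + 3.9·18 = 0.
That is s² + 6.41s + 70.2 = 0, so ω_n = 8.379 rad/s and ζ = 6.41/(2·8.379) = 0.3825.

ζ = 0.383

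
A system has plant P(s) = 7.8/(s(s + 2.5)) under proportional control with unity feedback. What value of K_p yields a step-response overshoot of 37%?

K_p = 2.2

From %OS = 100·exp(−πζ/√(1−ζ²)) = 37%, ζ = −ln(0.37)/√(π²+ln²(0.37)) = 0.3017.
Characteristic equation s² + 2.5s + 7.8K_p = 0 gives ζ = 2.5/(2√(7.8K_p)).
Setting ζ = 0.3017: √(7.8K_p) = 2.5/(2·0.3017) = 4.143, so K_p = 17.16/7.8 = 2.2.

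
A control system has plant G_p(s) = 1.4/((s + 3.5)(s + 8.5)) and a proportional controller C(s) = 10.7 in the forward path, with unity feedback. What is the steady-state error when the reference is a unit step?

0.665

The loop is type 0. Static position error constant K_pos = C(0)·G_p(0) = 10.7·0.04706 = 0.5035.
Steady-state error to a unit step: e_ss = 1/(1+K_pos) = 1/1.504 = 0.665.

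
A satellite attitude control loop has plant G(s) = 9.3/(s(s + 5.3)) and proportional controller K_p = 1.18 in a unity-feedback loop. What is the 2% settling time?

Closed-loop characteristic equation: s² + 5.3s + 10.97 = 0, so ω_n = 3.313 rad/s and ζ = 5.3/(2·3.313) = 0.8.
2% settling time T_s ≈ 4/(ζω_n) = 4/2.65 = 1.51 s.

T_s ≈ 1.51 s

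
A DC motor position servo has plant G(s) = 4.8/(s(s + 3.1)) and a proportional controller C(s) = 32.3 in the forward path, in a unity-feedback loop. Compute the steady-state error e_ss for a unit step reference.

The open loop C(s)G(s) has a pole at the origin (type 1), so the static position error constant is infinite and e_ss = 1/(1+∞) = 0.

0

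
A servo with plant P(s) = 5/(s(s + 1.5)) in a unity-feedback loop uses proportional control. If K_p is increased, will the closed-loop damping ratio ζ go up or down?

decrease

ζ = 1.5/(2√(5K_p)); increasing K_p raises the denominator, so ζ falls.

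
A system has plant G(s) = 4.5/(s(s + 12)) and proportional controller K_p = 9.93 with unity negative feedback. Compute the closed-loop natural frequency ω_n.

ω_n = 6.68 rad/s

With unity feedback the closed-loop characteristic equation is s² + 12s + 9.93·4.5 = s² + 12s + 44.69 = 0.
So ω_n² = 44.69 ⇒ ω_n = 6.685 rad/s, and ζ = 12/(2ω_n) = 0.898.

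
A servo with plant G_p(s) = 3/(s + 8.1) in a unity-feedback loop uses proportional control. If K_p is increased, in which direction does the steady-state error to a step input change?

The position error constant K_pos = K_p·G_p(0) grows with K_p, and e_ss = 1/(1+K_pos) falls.

decrease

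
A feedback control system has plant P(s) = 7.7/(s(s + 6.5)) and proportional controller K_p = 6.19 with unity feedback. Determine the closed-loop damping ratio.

The closed-loop denominator is s(s+6.5) + 6.19·7.7 = s² + 6.5s + 47.66.
Matching s² + 2ζω_n s + ω_n²: ω_n = √47.66 = 6.904 rad/s and 2ζω_n = 6.5, so ζ = 6.5/(2·6.904) = 0.471.

ζ = 0.471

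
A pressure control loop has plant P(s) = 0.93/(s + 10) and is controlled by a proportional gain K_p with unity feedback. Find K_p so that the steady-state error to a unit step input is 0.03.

For a type-0 loop with proportional control, e_ss = 1/(1 + K_p·P(0)).
P(0) = 0.093. Require 1/(1 + K_p·0.093) = 0.03, so 1 + 0.093·K_p = 33.33.
K_p = (33.33 − 1)/0.093 = 348.

K_p = 348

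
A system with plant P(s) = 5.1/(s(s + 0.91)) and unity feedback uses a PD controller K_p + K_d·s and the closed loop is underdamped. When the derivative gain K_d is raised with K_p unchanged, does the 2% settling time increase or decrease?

Characteristic equation s² + (0.91 + 5.1K_d)s + 5.1K_p = 0: raising K_d increases ζω_n = (0.91+5.1K_d)/2 while the loop stays underdamped, so T_s ≈ 4/(ζω_n) decreases.

decrease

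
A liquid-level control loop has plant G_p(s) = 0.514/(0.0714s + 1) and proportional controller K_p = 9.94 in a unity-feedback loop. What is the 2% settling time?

Closed loop: T(s) = K_p·G_p/(1+K_p·G_p) = 5.109/(0.0714s + 1 + 5.109), with pole at s = −(1 + 5.109)/0.0714 = −85.56.
τ = 1/85.56 = 0.01169 s, so 2% settling time ≈ 4τ = 0.0467 s.

T_s ≈ 0.0467 s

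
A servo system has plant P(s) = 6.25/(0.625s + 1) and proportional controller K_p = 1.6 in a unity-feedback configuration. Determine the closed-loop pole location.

Closed loop: T(s) = K_p·P/(1+K_p·P) = 10/(0.625s + 1 + 10), with pole at s = −(1 + 10)/0.625 = −17.6.

s = -17.6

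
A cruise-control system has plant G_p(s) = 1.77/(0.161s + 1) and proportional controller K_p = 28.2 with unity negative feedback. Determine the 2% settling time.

T_s ≈ 0.0126 s

Closed loop: T(s) = K_p·G_p/(1+K_p·G_p) = 49.91/(0.161s + 1 + 49.91), with pole at s = −(1 + 49.91)/0.161 = −316.2.
τ = 1/316.2 = 0.003162 s, so 2% settling time ≈ 4τ = 0.0126 s.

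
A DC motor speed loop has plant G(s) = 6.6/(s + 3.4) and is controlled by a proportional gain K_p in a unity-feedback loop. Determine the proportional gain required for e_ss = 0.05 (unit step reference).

K_p = 9.79

Steady-state error for a unit step on this type-0 loop is 1/(1 + K_p·G(0)).
G(0) = 1.941. Require 1/(1 + K_p·1.941) = 0.05, so 1 + 1.941·K_p = 20.
K_p = (20 − 1)/1.941 = 9.79.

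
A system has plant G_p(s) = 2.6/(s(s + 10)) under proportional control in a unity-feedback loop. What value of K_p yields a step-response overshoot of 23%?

K_p = 53.6

From %OS = 100·exp(−πζ/√(1−ζ²)) = 23%, ζ = −ln(0.23)/√(π²+ln²(0.23)) = 0.4237.
Characteristic equation s² + 10s + 2.6K_p = 0 gives ζ = 10/(2√(2.6K_p)).
Setting ζ = 0.4237: √(2.6K_p) = 10/(2·0.4237) = 11.8, so K_p = 139.2/2.6 = 53.6.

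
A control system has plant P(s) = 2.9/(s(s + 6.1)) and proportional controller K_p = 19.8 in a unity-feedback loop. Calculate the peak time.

Closed-loop characteristic equation: s² + 6.1s + 57.42 = 0, so ω_n = 7.578 rad/s and ζ = 6.1/(2·7.578) = 0.4025.
Damped frequency ω_d = ω_n√(1−ζ²) = 6.937 rad/s, so peak time T_p = π/ω_d = 0.453 s.

T_p = 0.453 s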